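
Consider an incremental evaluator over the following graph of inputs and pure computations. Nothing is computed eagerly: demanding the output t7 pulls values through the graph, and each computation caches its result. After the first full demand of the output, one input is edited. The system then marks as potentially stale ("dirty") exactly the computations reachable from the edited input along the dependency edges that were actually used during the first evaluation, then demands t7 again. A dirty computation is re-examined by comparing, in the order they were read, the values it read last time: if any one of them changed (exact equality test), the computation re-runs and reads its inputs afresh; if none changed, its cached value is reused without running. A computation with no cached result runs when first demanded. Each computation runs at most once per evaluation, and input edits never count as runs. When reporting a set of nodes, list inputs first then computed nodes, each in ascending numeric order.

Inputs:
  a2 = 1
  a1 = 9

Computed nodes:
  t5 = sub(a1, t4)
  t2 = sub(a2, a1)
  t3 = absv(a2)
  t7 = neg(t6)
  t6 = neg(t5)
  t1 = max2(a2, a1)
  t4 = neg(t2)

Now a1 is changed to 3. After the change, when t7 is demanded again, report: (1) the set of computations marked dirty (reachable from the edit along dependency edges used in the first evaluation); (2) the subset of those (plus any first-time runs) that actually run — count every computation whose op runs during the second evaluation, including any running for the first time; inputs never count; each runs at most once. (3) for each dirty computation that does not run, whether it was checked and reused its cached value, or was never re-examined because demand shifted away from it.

Dirty set: t2, t4, t5, t6, t7.
Run set: t2, t4, t5 (3 run).
Re-examined without running (cache reused): t6, t7.
The important point: t5 recomputes to an identical value, and the output ends up unchanged.

Initial pass — values computed on the first demand:
  t2 = sub(1, 9) = -8
  t4 = neg(-8) = 8
  t5 = sub(9, 8) = 1
  t6 = neg(1) = -1
  t7 = neg(-1) = 1

Second demand — change propagation:
  t2: re-runs because a1 9->3; new result -2.
  t4: re-runs because t2 -8->-2; new result 2.
  t5: re-runs because a1 9->3; t4 8->2; new result 1 (unchanged).
  t6: re-examined; everything it read last time is the same (t5 unchanged) — cache -1 kept, no run.
  t7: re-examined; everything it read last time is the same (t6 unchanged) — cache 1 kept, no run.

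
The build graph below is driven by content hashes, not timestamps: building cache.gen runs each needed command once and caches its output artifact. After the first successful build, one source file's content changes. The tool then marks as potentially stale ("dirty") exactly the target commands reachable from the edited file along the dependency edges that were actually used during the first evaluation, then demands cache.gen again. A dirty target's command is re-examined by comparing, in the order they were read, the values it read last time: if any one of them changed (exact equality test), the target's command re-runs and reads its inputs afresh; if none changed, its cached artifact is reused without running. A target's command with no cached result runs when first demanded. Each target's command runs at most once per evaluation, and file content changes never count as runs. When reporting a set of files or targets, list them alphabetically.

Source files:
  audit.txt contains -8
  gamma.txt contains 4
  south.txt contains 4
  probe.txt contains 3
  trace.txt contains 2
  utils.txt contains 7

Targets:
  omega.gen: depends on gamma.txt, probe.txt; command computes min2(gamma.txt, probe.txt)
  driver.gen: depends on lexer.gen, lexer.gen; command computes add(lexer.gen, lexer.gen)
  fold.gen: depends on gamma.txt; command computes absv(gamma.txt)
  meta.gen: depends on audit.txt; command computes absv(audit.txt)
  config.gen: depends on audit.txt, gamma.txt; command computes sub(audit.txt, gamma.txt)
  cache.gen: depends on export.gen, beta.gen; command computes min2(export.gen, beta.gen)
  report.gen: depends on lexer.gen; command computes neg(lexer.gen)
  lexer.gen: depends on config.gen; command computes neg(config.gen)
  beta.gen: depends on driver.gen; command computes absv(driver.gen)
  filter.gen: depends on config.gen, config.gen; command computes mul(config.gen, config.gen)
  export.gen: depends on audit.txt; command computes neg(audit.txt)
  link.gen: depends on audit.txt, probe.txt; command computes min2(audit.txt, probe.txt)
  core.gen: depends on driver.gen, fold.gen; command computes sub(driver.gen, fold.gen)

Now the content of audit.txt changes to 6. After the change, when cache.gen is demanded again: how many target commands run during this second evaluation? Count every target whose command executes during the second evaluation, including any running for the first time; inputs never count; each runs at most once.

Run set: beta.gen, cache.gen, config.gen, driver.gen, export.gen, lexer.gen (6 run).

Initial pass — values computed on the first demand:
  config.gen = sub(-8, 4) = -12
  export.gen = neg(-8) = 8
  lexer.gen = neg(-12) = 12
  driver.gen = add(12, 12) = 24
  beta.gen = absv(24) = 24
  cache.gen = min2(8, 24) = 8

Second demand — change propagation:
  config.gen: re-runs because audit.txt -8->6; new result 2.
  export.gen: re-runs because audit.txt -8->6; new result -6.
  lexer.gen: re-runs because config.gen -12->2; new result -2.
  driver.gen: re-runs because lexer.gen 12->-2; lexer.gen 12->-2; new result -4.
  beta.gen: re-runs because driver.gen 24->-4; new result 4.
  cache.gen: re-runs because export.gen 8->-6; beta.gen 24->4; new result -6.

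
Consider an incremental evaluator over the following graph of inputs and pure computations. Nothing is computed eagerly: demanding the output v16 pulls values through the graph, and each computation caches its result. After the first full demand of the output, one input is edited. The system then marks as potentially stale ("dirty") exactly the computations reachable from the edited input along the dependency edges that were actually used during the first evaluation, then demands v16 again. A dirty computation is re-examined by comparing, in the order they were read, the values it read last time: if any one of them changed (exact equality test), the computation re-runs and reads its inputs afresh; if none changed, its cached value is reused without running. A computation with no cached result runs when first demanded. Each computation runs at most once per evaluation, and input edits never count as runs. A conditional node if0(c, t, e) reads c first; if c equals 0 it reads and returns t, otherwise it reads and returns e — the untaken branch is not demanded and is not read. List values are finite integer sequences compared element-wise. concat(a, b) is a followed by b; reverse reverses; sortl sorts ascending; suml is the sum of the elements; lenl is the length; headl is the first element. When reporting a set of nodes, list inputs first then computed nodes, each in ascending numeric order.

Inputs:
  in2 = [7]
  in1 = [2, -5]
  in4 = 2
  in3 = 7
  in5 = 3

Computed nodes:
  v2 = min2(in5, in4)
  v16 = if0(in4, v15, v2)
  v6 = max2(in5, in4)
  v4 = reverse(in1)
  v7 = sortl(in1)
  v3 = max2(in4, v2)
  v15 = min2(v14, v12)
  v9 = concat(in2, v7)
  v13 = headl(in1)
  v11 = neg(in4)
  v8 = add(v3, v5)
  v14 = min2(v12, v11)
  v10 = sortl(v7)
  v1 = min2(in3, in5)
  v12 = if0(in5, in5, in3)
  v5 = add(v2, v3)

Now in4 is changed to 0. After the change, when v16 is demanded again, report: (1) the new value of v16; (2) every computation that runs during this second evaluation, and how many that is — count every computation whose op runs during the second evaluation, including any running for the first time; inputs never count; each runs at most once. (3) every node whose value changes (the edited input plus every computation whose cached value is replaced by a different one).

v16 now evaluates to 0.
Run set: v11, v12, v14, v15, v16 (5 run).
Changed values: in4, v16.
The important point: the flipped condition redirects demand; v2 is left stale, never re-checked.

Initial pass — values computed on the first demand:
  v2 = min2(3, 2) = 2
  v16 = if0(in4=2 -> else branch v2) = 2

Second demand — change propagation:
  v2: dirty yet unreached — the second evaluation never asks for it.
  v11: newly demanded (no cache) — executes and yields 0.
  v12: newly demanded (no cache) — executes and yields 7.
  v14: newly demanded (no cache) — executes and yields 0.
  v15: newly demanded (no cache) — executes and yields 0.
  v16: re-runs because in4 2->0; new result 0.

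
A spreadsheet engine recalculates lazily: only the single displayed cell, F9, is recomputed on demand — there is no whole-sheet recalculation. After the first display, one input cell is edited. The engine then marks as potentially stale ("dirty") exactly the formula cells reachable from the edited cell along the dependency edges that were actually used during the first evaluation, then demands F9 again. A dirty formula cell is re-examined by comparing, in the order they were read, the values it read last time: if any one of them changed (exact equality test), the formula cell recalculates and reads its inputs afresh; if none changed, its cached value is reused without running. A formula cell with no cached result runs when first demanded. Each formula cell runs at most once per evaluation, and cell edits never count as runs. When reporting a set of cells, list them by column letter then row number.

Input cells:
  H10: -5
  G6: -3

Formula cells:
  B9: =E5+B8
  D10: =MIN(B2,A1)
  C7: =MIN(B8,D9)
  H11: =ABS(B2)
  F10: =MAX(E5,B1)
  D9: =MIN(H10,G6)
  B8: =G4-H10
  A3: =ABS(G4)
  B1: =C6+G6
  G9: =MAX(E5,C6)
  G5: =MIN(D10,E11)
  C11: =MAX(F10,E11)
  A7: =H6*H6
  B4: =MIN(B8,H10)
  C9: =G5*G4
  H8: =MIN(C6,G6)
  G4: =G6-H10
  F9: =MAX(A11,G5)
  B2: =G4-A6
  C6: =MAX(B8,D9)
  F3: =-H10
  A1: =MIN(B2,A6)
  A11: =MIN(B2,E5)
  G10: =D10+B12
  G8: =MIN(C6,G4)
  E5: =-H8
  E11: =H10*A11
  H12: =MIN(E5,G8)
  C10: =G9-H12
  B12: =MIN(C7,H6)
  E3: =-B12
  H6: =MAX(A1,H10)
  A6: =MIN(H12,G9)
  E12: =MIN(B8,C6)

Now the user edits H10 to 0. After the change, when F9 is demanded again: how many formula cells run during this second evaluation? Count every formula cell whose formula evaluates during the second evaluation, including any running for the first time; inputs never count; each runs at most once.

Formula cells that run: A1, A6, B2, B8, C6, D9, D10, E11, F9, G4, G5, G8, G9, H8, H12 — 15 in total.
Key observation: the cutoff stops propagation at E5 — its inputs' values are unchanged, so it reuses its cache.

First evaluation (everything demanded from the output):
  D9 = MIN(-5, -3) = -5
  G4 = -3 - -5 = 2
  B8 = 2 - -5 = 7
  C6 = MAX(7, -5) = 7
  G8 = MIN(7, 2) = 2
  H8 = MIN(7, -3) = -3
  E5 = -(-3) = 3
  G9 = MAX(3, 7) = 7
  H12 = MIN(3, 2) = 2
  A6 = MIN(2, 7) = 2
  B2 = 2 - 2 = 0
  A1 = MIN(0, 2) = 0
  A11 = MIN(0, 3) = 0
  D10 = MIN(0, 0) = 0
  E11 = -5 * 0 = 0
  G5 = MIN(0, 0) = 0
  F9 = MAX(0, 0) = 0

Propagation after the edit:
  D9: runs — H10 -5->0; result -3.
  G4: runs — H10 -5->0; result -3.
  B8: runs — G4 2->-3; H10 -5->0; result -3.
  C6: runs — B8 7->-3; D9 -5->-3; result -3.
  G8: runs — C6 7->-3; G4 2->-3; result -3.
  H8: runs — C6 7->-3; result -3 (same value as before).
  E5: checked — values it read are unchanged (H8 unchanged); reused cached 3 without running.
  G9: runs — C6 7->-3; result 3.
  H12: runs — G8 2->-3; result -3.
  A6: runs — H12 2->-3; G9 7->3; result -3.
  B2: runs — G4 2->-3; A6 2->-3; result 0 (same value as before).
  A1: runs — A6 2->-3; result -3.
  A11: checked — values it read are unchanged (B2 unchanged, E5 unchanged); reused cached 0 without running.
  D10: runs — A1 0->-3; result -3.
  E11: runs — H10 -5->0; result 0 (same value as before).
  G5: runs — D10 0->-3; result -3.
  F9: runs — G5 0->-3; result 0 (same value as before).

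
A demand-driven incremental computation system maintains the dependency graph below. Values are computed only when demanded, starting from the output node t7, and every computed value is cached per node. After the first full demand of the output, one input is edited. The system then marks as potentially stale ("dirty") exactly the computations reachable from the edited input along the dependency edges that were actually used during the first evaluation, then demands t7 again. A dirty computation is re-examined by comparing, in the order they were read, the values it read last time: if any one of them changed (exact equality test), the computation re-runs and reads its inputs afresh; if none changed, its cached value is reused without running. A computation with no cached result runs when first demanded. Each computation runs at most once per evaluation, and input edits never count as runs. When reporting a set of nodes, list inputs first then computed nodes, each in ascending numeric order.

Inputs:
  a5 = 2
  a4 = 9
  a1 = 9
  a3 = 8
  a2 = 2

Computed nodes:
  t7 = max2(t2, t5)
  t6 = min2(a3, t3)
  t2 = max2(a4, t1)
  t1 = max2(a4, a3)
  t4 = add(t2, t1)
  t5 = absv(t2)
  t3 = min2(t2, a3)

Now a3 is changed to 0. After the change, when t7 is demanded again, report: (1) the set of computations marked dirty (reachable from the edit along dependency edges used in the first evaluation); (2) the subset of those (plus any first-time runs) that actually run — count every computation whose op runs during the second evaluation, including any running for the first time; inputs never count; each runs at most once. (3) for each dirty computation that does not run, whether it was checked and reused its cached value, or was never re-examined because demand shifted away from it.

First evaluation (everything demanded from the output):
  t1 = max2(9, 8) = 9
  t2 = max2(9, 9) = 9
  t5 = absv(9) = 9
  t7 = max2(9, 9) = 9

Propagation after the edit:
  t1: runs — a3 8->0; result 9 (same value as before).
  t2: checked — values it read are unchanged (a4 unchanged, t1 unchanged); reused cached 9 without running.
  t5: checked — values it read are unchanged (t2 unchanged); reused cached 9 without running.
  t7: checked — values it read are unchanged (t2 unchanged, t5 unchanged); reused cached 9 without running.

Key observation: the change is absorbed at t1 — it re-runs but produces the same value, and the output's value is unchanged.

Marked dirty: t1, t2, t5, t7.
Computations that run: t1 — 1 in total.
Checked but reused from cache: t2, t5, t7.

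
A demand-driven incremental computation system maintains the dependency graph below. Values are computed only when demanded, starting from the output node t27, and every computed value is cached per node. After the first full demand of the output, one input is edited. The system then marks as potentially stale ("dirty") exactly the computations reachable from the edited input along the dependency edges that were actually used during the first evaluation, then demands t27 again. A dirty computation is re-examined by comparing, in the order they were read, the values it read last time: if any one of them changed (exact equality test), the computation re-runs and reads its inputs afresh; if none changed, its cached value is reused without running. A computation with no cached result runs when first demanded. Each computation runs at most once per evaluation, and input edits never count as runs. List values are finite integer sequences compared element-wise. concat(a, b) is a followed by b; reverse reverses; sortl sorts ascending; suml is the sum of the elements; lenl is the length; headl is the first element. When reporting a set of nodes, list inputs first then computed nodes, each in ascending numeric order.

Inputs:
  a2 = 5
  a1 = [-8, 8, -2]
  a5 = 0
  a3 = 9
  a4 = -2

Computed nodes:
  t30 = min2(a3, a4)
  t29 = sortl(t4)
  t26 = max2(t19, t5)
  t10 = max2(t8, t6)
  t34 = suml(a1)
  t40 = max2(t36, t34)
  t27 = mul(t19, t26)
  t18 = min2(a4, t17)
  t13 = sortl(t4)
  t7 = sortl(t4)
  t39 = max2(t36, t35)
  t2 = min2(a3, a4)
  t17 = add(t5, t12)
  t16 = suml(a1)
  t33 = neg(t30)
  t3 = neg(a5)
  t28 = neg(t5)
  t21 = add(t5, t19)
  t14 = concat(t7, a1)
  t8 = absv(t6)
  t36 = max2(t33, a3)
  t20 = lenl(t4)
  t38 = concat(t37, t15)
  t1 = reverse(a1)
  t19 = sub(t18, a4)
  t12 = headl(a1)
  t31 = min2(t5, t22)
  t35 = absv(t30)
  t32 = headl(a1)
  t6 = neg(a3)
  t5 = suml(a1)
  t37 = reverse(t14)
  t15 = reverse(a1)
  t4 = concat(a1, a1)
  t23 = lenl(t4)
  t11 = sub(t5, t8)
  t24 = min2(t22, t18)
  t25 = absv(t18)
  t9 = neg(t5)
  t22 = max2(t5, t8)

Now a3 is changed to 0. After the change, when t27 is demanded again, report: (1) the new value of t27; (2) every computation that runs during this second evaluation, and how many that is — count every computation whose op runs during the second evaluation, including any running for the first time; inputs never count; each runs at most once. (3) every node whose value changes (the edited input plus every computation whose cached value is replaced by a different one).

New value of t27: 16.
Computations that run: none — 0 in total.
Values that change: a3.
Key observation: a3 is never demanded by the output, so the edit triggers no recomputation at all.

First evaluation (everything demanded from the output):
  t5 = suml([-8, 8, -2]) = -2
  t12 = headl([-8, 8, -2]) = -8
  t17 = add(-2, -8) = -10
  t18 = min2(-2, -10) = -10
  t19 = sub(-10, -2) = -8
  t26 = max2(-8, -2) = -2
  t27 = mul(-8, -2) = 16

Propagation after the edit:
  a3 feeds no computation that the output demands — nothing is marked dirty and nothing runs.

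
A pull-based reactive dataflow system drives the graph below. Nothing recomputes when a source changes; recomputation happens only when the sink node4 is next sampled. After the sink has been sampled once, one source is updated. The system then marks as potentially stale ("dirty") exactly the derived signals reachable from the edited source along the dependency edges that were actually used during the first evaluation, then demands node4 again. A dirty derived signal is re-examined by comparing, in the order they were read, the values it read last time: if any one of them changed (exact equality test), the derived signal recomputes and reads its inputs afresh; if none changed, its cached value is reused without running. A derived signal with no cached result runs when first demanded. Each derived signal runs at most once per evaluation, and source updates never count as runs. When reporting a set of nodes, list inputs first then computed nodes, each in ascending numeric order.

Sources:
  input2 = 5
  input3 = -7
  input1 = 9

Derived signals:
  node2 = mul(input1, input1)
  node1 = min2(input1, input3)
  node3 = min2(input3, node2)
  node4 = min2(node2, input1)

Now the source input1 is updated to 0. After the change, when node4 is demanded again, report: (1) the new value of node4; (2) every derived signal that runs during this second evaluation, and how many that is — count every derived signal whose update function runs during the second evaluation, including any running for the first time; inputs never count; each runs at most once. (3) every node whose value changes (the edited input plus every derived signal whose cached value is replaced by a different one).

New value of node4: 0.
Derived signals that run: node2, node4 — 2 in total.
Values that change: input1, node2, node4.

First evaluation (everything demanded from the output):
  node2 = mul(9, 9) = 81
  node4 = min2(81, 9) = 9

Propagation after the edit:
  node2: runs — input1 9->0; input1 9->0; result 0.
  node4: runs — node2 81->0; input1 9->0; result 0.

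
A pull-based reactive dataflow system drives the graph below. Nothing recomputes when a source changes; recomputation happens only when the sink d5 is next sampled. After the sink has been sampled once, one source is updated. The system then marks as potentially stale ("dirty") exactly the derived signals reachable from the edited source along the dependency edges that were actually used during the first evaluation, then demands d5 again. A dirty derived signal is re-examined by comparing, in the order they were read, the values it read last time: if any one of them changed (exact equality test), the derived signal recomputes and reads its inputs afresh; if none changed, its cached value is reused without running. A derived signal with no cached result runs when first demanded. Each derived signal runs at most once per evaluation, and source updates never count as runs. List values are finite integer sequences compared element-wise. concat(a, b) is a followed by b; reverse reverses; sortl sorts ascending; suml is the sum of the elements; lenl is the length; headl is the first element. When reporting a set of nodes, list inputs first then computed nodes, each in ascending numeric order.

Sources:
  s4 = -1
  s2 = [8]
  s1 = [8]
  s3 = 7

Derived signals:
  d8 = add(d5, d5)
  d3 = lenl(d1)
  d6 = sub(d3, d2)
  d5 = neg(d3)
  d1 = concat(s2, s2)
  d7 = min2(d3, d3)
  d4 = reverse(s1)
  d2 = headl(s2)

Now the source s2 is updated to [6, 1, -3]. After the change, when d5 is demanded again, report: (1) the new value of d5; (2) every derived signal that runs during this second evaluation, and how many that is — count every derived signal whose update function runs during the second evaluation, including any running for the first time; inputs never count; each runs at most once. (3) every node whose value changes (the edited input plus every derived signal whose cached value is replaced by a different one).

First evaluation (everything demanded from the output):
  d1 = concat([8], [8]) = [8, 8]
  d3 = lenl([8, 8]) = 2
  d5 = neg(2) = -2

Propagation after the edit:
  d1: runs — s2 [8]->[6, 1, -3]; s2 [8]->[6, 1, -3]; result [6, 1, -3, 6, 1, -3].
  d3: runs — d1 [8, 8]->[6, 1, -3, 6, 1, -3]; result 6.
  d5: runs — d3 2->6; result -6.

New value of d5: -6.
Derived signals that run: d1, d3, d5 — 3 in total.
Values that change: s2, d1, d3, d5.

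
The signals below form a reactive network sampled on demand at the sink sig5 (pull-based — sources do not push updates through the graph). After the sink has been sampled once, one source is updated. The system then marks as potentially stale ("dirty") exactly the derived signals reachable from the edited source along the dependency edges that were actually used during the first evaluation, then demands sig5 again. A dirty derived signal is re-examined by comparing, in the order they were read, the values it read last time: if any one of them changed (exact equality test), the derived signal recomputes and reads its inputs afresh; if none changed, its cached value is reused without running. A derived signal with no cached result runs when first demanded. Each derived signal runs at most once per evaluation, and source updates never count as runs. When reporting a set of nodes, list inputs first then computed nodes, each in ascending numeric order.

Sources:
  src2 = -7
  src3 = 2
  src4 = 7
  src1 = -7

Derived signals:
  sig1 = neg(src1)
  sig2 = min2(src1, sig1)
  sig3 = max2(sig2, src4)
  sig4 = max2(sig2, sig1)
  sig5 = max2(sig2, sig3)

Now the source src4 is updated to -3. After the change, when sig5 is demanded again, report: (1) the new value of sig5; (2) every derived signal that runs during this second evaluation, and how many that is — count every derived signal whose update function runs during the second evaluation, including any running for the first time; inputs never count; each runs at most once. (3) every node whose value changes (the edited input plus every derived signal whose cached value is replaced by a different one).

Initial pass — values computed on the first demand:
  sig1 = neg(-7) = 7
  sig2 = min2(-7, 7) = -7
  sig3 = max2(-7, 7) = 7
  sig5 = max2(-7, 7) = 7

Second demand — change propagation:
  sig3: re-runs because src4 7->-3; new result -3.
  sig5: re-runs because sig3 7->-3; new result -3.

sig5 now evaluates to -3.
Run set: sig3, sig5 (2 run).
Changed values: src4, sig3, sig5.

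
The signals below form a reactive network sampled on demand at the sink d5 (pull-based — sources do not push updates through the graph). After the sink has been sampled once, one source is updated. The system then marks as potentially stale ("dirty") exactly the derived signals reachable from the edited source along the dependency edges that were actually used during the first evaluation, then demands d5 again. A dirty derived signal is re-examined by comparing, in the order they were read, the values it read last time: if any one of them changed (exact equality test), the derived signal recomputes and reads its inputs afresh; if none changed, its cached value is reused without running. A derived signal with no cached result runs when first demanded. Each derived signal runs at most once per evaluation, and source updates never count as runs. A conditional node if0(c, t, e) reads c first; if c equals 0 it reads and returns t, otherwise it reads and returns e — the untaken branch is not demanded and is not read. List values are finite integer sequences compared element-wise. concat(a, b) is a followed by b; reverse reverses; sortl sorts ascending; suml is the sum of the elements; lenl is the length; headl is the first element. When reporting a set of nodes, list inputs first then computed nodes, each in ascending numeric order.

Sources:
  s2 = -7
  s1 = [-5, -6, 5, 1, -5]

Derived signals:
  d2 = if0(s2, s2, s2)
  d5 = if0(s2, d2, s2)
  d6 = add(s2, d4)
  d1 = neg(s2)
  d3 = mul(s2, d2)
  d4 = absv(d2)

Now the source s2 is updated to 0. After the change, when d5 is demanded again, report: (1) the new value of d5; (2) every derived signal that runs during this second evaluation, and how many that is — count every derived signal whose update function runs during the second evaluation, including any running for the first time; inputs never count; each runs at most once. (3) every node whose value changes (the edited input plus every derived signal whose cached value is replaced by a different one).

Initial pass — values computed on the first demand:
  d5 = if0(s2=-7 -> else branch s2) = -7

Second demand — change propagation:
  d2: newly demanded (no cache) — executes and yields 0.
  d5: re-runs because s2 -7->0; s2 -7->0; new result 0.

The important point: the flipped condition pulls in fresh nodes; d2 runs for the first time.

d5 now evaluates to 0.
Run set: d2, d5 (2 run).
Changed values: s2, d5.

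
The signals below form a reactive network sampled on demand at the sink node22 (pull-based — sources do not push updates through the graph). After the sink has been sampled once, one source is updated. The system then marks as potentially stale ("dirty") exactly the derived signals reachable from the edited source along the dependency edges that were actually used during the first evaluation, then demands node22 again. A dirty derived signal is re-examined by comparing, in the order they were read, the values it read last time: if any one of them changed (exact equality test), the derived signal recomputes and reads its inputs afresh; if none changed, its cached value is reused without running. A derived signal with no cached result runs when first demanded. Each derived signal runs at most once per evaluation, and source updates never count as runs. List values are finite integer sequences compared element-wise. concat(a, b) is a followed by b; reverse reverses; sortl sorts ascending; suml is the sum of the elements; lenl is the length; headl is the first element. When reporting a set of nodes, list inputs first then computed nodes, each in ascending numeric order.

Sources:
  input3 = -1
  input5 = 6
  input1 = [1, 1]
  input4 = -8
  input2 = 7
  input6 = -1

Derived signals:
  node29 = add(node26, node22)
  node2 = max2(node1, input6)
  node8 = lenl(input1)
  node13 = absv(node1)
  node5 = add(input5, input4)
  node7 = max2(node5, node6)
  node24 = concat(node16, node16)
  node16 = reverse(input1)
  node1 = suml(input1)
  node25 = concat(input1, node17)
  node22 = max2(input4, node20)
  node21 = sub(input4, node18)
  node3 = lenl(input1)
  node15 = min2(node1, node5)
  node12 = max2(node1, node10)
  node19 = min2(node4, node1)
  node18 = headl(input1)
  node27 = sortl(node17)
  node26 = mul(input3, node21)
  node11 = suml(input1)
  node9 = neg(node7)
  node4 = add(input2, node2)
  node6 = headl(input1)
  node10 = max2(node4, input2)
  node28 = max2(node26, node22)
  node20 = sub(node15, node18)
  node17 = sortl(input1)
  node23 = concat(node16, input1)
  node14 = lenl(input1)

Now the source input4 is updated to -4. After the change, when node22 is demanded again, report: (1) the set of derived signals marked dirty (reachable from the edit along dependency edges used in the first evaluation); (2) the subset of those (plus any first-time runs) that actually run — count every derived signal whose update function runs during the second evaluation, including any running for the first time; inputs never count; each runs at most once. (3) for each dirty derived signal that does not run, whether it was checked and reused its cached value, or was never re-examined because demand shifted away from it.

Dirty set: node5, node15, node20, node22.
Run set: node5, node15, node20, node22 (4 run).
All dirty derived signals ended up running.

Initial pass — values computed on the first demand:
  node1 = suml([1, 1]) = 2
  node5 = add(6, -8) = -2
  node15 = min2(2, -2) = -2
  node18 = headl([1, 1]) = 1
  node20 = sub(-2, 1) = -3
  node22 = max2(-8, -3) = -3

Second demand — change propagation:
  node5: re-runs because input4 -8->-4; new result 2.
  node15: re-runs because node5 -2->2; new result 2.
  node20: re-runs because node15 -2->2; new result 1.
  node22: re-runs because input4 -8->-4; node20 -3->1; new result 1.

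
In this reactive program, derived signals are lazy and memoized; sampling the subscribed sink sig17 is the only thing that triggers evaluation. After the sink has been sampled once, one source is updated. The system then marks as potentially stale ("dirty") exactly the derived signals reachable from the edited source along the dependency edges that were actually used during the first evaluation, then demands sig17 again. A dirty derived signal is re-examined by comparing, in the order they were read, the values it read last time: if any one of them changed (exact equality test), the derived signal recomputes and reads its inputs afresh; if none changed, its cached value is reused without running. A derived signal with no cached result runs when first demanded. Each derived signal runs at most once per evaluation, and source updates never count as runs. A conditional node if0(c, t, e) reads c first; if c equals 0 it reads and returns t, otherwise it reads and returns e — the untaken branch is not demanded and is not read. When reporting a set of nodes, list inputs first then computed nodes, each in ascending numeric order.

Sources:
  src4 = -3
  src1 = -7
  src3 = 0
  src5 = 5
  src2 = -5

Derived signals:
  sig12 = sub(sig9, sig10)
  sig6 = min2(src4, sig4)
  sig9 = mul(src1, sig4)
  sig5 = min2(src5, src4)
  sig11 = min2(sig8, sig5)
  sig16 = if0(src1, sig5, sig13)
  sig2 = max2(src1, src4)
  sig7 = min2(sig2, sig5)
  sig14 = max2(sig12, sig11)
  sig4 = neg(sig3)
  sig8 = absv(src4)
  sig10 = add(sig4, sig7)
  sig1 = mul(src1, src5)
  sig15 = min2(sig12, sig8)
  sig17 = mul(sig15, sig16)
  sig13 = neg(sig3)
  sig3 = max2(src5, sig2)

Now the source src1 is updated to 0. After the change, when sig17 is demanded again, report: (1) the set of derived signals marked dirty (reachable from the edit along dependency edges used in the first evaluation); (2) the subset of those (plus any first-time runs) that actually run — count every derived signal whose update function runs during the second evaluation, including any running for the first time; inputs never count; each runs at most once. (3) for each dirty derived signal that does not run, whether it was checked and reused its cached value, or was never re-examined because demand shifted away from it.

The edit dirties: sig2, sig3, sig4, sig7, sig9, sig10, sig12, sig13, sig15, sig16, sig17.
8 derived signals run: sig2, sig3, sig7, sig9, sig12, sig15, sig16, sig17.
Cache hits after checking: sig4, sig10.
Unvisited dirty nodes (no longer demanded): sig13.
Note the branch switch — demand abandons sig13, which is never re-examined.

First demand of the output computes:
  sig2 = max2(-7, -3) = -3
  sig3 = max2(5, -3) = 5
  sig4 = neg(5) = -5
  sig5 = min2(5, -3) = -3
  sig7 = min2(-3, -3) = -3
  sig8 = absv(-3) = 3
  sig9 = mul(-7, -5) = 35
  sig10 = add(-5, -3) = -8
  sig12 = sub(35, -8) = 43
  sig13 = neg(5) = -5
  sig15 = min2(43, 3) = 3
  sig16 = if0(src1=-7 -> else branch sig13) = -5
  sig17 = mul(3, -5) = -15

After the edit, cleaning proceeds:
  sig2: a read changed (src1 -7->0) — executes, giving 0.
  sig3: a read changed (sig2 -3->0) — executes, giving 5 — identical to its old value.
  sig4: dirty, but its reads are unchanged (sig3 unchanged); cached -5 stands.
  sig7: a read changed (sig2 -3->0) — executes, giving -3 — identical to its old value.
  sig9: a read changed (src1 -7->0) — executes, giving 0.
  sig10: dirty, but its reads are unchanged (sig4 unchanged, sig7 unchanged); cached -8 stands.
  sig12: a read changed (sig9 35->0) — executes, giving 8.
  sig13: stays stale; no demand reaches it after the flip.
  sig15: a read changed (sig12 43->8) — executes, giving 3 — identical to its old value.
  sig16: a read changed (src1 -7->0) — executes, giving -3.
  sig17: a read changed (sig16 -5->-3) — executes, giving -9.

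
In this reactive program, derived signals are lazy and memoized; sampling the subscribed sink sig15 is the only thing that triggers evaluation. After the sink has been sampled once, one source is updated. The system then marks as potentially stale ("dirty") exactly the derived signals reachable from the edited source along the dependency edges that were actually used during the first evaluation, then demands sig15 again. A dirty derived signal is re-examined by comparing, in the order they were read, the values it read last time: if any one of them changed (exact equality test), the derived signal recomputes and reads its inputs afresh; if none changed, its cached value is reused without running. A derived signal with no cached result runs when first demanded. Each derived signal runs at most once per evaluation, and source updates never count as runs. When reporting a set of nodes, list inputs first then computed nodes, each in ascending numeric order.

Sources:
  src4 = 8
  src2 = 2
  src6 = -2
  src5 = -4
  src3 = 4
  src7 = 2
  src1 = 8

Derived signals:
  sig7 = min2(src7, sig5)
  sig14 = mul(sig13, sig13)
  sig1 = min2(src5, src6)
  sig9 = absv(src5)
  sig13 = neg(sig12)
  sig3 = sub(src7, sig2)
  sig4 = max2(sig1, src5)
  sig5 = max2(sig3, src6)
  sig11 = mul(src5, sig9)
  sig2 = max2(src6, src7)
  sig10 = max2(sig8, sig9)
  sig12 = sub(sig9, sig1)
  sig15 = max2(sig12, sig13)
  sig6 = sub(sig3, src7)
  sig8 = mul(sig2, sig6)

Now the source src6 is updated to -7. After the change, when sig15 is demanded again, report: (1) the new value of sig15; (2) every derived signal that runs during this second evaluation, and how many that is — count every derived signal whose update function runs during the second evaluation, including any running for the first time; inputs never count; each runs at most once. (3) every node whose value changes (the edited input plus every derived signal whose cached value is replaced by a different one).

First demand of the output computes:
  sig1 = min2(-4, -2) = -4
  sig9 = absv(-4) = 4
  sig12 = sub(4, -4) = 8
  sig13 = neg(8) = -8
  sig15 = max2(8, -8) = 8

After the edit, cleaning proceeds:
  sig1: a read changed (src6 -2->-7) — executes, giving -7.
  sig12: a read changed (sig1 -4->-7) — executes, giving 11.
  sig13: a read changed (sig12 8->11) — executes, giving -11.
  sig15: a read changed (sig12 8->11; sig13 -8->-11) — executes, giving 11.

Demanding sig15 again yields 11.
4 derived signals run: sig1, sig12, sig13, sig15.
The nodes whose values change: src6, sig1, sig12, sig13, sig15.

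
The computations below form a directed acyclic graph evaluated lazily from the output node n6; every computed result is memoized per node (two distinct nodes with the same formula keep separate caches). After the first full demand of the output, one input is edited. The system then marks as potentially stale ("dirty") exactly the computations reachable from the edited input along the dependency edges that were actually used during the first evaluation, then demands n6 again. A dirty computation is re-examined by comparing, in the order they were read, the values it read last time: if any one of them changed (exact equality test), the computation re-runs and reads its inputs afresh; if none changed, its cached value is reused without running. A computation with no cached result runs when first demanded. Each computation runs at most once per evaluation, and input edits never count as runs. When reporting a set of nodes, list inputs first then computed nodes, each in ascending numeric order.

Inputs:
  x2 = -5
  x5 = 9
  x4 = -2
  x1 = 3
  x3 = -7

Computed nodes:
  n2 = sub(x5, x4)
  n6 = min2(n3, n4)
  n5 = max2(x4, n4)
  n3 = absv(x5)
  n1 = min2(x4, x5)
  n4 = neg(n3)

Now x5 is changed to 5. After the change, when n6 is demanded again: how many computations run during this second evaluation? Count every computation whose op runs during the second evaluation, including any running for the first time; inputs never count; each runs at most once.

3 computations run: n3, n4, n6.

First demand of the output computes:
  n3 = absv(9) = 9
  n4 = neg(9) = -9
  n6 = min2(9, -9) = -9

After the edit, cleaning proceeds:
  n3: a read changed (x5 9->5) — executes, giving 5.
  n4: a read changed (n3 9->5) — executes, giving -5.
  n6: a read changed (n3 9->5; n4 -9->-5) — executes, giving -5.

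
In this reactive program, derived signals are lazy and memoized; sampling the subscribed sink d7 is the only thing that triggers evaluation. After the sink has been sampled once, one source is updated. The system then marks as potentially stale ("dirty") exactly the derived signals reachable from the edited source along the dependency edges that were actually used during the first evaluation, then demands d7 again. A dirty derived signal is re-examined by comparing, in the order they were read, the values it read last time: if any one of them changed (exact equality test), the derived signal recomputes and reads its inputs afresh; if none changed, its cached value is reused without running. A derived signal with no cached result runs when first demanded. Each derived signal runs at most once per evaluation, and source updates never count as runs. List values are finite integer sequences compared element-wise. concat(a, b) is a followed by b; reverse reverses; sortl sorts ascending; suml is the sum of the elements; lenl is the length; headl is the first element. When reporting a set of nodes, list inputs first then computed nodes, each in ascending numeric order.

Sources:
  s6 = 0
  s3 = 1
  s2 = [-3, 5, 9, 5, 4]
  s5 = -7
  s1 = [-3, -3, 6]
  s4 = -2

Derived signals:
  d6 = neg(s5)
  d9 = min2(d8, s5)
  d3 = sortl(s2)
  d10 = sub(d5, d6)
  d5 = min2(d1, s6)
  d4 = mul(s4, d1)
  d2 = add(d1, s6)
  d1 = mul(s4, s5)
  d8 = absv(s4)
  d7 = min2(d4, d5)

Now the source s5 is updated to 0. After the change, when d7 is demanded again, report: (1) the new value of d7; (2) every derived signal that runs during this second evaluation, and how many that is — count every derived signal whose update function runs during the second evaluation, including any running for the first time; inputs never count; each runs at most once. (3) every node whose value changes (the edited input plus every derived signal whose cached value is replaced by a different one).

Demanding d7 again yields 0.
4 derived signals run: d1, d4, d5, d7.
The nodes whose values change: s5, d1, d4, d7.

First demand of the output computes:
  d1 = mul(-2, -7) = 14
  d4 = mul(-2, 14) = -28
  d5 = min2(14, 0) = 0
  d7 = min2(-28, 0) = -28

After the edit, cleaning proceeds:
  d1: a read changed (s5 -7->0) — executes, giving 0.
  d4: a read changed (d1 14->0) — executes, giving 0.
  d5: a read changed (d1 14->0) — executes, giving 0 — identical to its old value.
  d7: a read changed (d4 -28->0) — executes, giving 0.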